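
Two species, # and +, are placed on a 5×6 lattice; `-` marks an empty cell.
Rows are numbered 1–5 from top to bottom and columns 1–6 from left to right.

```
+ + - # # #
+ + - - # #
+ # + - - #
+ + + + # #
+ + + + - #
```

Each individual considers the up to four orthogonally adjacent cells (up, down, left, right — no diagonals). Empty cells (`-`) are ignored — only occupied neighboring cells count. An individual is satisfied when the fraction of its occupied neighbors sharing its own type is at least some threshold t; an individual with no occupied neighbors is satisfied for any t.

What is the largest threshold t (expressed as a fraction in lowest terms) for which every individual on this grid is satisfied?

Row 1: (1,1)+ 2/2 · (1,2)+ 2/2 · (1,4)# 1/1 · (1,5)# 3/3 · (1,6)# 2/2
Row 2: (2,1)+ 3/3 · (2,2)+ 2/3 · (2,5)# 2/2 · (2,6)# 3/3
Row 3: (3,1)+ 2/3 · (3,2)# 0/4 · (3,3)+ 1/2 · (3,6)# 2/2
Row 4: (4,1)+ 3/3 · (4,2)+ 3/4 · (4,3)+ 4/4 · (4,4)+ 2/3 · (4,5)# 1/2 · (4,6)# 3/3
Row 5: (5,1)+ 2/2 · (5,2)+ 3/3 · (5,3)+ 3/3 · (5,4)+ 2/2 · (5,6)# 1/1
The smallest same-type fraction is 0/4 at (3,2), which reduces to 0/1. Any threshold above that leaves this individual unsatisfied.

0/1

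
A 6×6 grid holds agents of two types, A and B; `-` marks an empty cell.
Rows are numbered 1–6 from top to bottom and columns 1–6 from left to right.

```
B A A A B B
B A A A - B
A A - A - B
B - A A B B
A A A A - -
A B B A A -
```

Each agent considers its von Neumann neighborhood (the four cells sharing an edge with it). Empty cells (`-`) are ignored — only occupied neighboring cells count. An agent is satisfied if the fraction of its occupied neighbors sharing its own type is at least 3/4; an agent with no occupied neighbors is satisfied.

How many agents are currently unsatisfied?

14

(1,1)B 1/2 ✗
(1,2)A 2/3 ✗
(1,3)A 3/3 ✓
(1,4)A 2/3 ✗
(1,5)B 1/2 ✗
(1,6)B 2/2 ✓
(2,1)B 1/3 ✗
(2,2)A 3/4 ✓
(2,3)A 3/3 ✓
(2,4)A 3/3 ✓
(2,6)B 2/2 ✓
(3,1)A 1/3 ✗
(3,2)A 2/2 ✓
(3,4)A 2/2 ✓
(3,6)B 2/2 ✓
(4,1)B 0/2 ✗
(4,3)A 2/2 ✓
(4,4)A 3/4 ✓
(4,5)B 1/2 ✗
(4,6)B 2/2 ✓
(5,1)A 2/3 ✗
(5,2)A 2/3 ✗
(5,3)A 3/4 ✓
(5,4)A 3/3 ✓
(6,1)A 1/2 ✗
(6,2)B 1/3 ✗
(6,3)B 1/3 ✗
(6,4)A 2/3 ✗
(6,5)A 1/1 ✓
Unsatisfied: (1,1), (1,2), (1,4), (1,5), (2,1), (3,1), (4,1), (4,5), (5,1), (5,2), (6,1), (6,2), (6,3), (6,4) — 14 in total.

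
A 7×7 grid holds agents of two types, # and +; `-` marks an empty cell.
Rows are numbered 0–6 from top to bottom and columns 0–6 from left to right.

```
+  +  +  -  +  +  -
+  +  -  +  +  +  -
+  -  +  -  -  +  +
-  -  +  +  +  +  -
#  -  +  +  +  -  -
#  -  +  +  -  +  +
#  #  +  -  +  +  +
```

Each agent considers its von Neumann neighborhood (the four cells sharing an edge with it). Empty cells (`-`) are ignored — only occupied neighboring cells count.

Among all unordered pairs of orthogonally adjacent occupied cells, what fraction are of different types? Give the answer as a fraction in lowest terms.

1/36

Scan each occupied cell's neighbors to the right and below so each pair is counted once.
Row 0: +(0,0)–+(0,1)= +(0,0)–+(1,0)= +(0,1)–+(0,2)= +(0,1)–+(1,1)= +(0,4)–+(0,5)= +(0,4)–+(1,4)= +(0,5)–+(1,5)=  → 0/7 unlike.
Row 1: +(1,0)–+(1,1)= +(1,0)–+(2,0)= +(1,3)–+(1,4)= +(1,4)–+(1,5)= +(1,5)–+(2,5)=  → 0/5 unlike.
Row 2: +(2,2)–+(3,2)= +(2,5)–+(2,6)= +(2,5)–+(3,5)=  → 0/3 unlike.
Row 3: +(3,2)–+(3,3)= +(3,2)–+(4,2)= +(3,3)–+(3,4)= +(3,3)–+(4,3)= +(3,4)–+(3,5)= +(3,4)–+(4,4)=  → 0/6 unlike.
Row 4: #(4,0)–#(5,0)= +(4,2)–+(4,3)= +(4,2)–+(5,2)= +(4,3)–+(4,4)= +(4,3)–+(5,3)=  → 0/5 unlike.
Row 5: #(5,0)–#(6,0)= +(5,2)–+(5,3)= +(5,2)–+(6,2)= +(5,5)–+(5,6)= +(5,5)–+(6,5)= +(5,6)–+(6,6)=  → 0/6 unlike.
Row 6: #(6,0)–#(6,1)= #(6,1)–+(6,2)≠ +(6,4)–+(6,5)= +(6,5)–+(6,6)=  → 1/4 unlike.
Total adjacent occupied pairs: 36; unlike-type pairs: 1.
1/36 is already in lowest terms.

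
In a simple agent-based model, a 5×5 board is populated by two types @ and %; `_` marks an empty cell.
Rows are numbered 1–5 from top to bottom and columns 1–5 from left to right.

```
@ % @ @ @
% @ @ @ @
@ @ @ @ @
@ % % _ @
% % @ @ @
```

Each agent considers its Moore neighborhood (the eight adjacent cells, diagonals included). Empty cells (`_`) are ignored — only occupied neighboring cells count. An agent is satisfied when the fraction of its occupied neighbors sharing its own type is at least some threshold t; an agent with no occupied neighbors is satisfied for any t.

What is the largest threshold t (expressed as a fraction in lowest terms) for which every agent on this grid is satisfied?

1/5

(1,1)@ 1/3
(1,2)% 1/5
(1,3)@ 4/5
(1,4)@ 5/5
(1,5)@ 3/3
(2,1)% 1/5
(2,2)@ 6/8
(2,3)@ 7/8
(2,4)@ 8/8
(2,5)@ 5/5
(3,1)@ 3/5
(3,2)@ 5/8
(3,3)@ 5/7
(3,4)@ 6/7
(3,5)@ 4/4
(4,1)@ 2/5
(4,2)% 3/8
(4,3)% 2/7
(4,5)@ 4/4
(5,1)% 2/3
(5,2)% 3/5
(5,3)@ 1/4
(5,4)@ 3/4
(5,5)@ 2/2
The smallest same-type fraction is 1/5 at (1,2), which reduces to 1/5. Any threshold above that leaves this agent unsatisfied.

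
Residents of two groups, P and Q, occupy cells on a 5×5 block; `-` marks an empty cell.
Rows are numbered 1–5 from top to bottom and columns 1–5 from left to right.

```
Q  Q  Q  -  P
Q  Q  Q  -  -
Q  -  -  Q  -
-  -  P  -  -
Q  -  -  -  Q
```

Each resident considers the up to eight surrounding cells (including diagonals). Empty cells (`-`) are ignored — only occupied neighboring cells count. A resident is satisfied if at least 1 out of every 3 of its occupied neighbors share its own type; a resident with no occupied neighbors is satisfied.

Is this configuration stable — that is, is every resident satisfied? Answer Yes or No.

No

Row 1: (1,1)Q 3/3 satisfied · (1,2)Q 5/5 satisfied · (1,3)Q 3/3 satisfied · (1,5)P 0/0 satisfied
Row 2: (2,1)Q 4/4 satisfied · (2,2)Q 6/6 satisfied · (2,3)Q 4/4 satisfied
Row 3: (3,1)Q 2/2 satisfied · (3,4)Q 1/2 satisfied
Row 4: (4,3)P 0/1 not
Row 5: (5,1)Q 0/0 satisfied · (5,5)Q 0/0 satisfied
For instance (4,3) has only 0/1 same-type neighbors, below 1/3.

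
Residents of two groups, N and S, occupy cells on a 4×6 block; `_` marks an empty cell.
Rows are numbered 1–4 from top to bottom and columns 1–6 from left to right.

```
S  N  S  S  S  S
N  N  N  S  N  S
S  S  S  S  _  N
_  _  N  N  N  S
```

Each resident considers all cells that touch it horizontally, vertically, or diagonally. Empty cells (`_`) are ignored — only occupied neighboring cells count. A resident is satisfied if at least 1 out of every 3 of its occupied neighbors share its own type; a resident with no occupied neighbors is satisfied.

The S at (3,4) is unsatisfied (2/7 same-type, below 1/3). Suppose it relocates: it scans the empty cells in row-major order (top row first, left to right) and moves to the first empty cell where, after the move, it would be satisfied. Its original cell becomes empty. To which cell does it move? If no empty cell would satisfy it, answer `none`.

(3,5)

Vacating (3,4). Empty cells in order:
  (3,5): 3/7 same-type → satisfied — stop here.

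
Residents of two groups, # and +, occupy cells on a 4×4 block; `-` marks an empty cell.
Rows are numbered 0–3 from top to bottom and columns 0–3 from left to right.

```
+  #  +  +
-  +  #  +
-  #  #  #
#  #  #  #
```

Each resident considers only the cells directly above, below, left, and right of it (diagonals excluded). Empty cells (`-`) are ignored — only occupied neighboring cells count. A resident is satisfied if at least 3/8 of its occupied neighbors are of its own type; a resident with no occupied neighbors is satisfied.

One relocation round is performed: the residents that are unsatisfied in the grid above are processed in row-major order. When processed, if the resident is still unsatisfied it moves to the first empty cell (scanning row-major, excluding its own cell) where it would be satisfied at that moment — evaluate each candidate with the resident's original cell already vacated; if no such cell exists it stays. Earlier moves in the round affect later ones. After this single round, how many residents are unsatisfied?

Initially unsatisfied (in order): (0,0), (0,1), (0,2), (1,1), (1,2), (1,3).
  (0,0) → (1,0).
  (0,1) → (2,0).
  (0,2): now satisfied by earlier moves; stays.
  (1,1) → (0,0).
  (1,2) → (1,1).
  (1,3): now satisfied by earlier moves; stays.
Resulting grid:
+ - + +
+ # - +
# # # #
# # # #
Unsatisfied now: (1,0).

1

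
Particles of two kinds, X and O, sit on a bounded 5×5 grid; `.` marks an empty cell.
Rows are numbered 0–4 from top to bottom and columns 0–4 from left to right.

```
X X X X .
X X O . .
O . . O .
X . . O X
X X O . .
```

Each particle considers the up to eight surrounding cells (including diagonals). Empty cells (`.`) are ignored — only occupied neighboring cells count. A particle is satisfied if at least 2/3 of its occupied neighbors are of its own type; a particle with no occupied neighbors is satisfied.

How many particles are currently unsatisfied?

(0,0)X 3/3 ok
(0,1)X 4/5 ok
(0,2)X 3/4 ok
(0,3)X 1/2 unhappy
(1,0)X 3/4 ok
(1,1)X 4/6 ok
(1,2)O 1/5 unhappy
(2,0)O 0/3 unhappy
(2,3)O 2/3 ok
(3,0)X 2/3 ok
(3,3)O 2/3 ok
(3,4)X 0/2 unhappy
(4,0)X 2/2 ok
(4,1)X 2/3 ok
(4,2)O 1/2 unhappy
Unsatisfied: (0,3), (1,2), (2,0), (3,4), (4,2) — 5 in total.

5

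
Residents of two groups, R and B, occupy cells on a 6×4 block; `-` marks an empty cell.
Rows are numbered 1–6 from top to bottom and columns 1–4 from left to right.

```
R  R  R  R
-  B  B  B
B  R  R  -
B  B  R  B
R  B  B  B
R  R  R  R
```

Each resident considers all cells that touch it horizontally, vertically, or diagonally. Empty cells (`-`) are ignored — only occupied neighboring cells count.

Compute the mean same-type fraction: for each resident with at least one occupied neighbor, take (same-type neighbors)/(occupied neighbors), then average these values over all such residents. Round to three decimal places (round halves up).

(1,1)R 1/2
(1,2)R 2/4
(1,3)R 2/5
(1,4)R 1/3
(2,2)B 2/7
(2,3)B 2/7
(2,4)B 1/4
(3,1)B 3/4
(3,2)R 2/7
(3,3)R 2/7
(4,1)B 3/5
(4,2)B 4/8
(4,3)R 2/7
(4,4)B 2/4
(5,1)R 2/5
(5,2)B 3/8
(5,3)B 4/8
(5,4)B 2/5
(6,1)R 2/3
(6,2)R 3/5
(6,3)R 2/5
(6,4)R 1/3
Sum over 22 residents: 1/2 + 2/4 + 2/5 + 1/3 + 2/7 + 2/7 + 1/4 + 3/4 + 2/7 + 2/7 + 3/5 + 4/8 + 2/7 + 2/4 + 2/5 + 3/8 + 4/8 + 2/5 + 2/3 + 3/5 + 2/5 + 1/3 = 7927/840; mean = 7927/840 ÷ 22 = 7927/18480 = 0.428950… → 0.429.

0.429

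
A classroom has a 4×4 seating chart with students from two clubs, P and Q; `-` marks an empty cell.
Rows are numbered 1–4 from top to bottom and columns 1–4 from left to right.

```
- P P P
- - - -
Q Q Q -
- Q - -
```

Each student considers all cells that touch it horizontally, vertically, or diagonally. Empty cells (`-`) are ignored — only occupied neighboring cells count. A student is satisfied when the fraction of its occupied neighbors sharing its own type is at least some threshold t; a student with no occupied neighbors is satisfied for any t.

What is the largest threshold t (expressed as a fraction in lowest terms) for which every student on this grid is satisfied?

1/1

(1,2)P 1/1
(1,3)P 2/2
(1,4)P 1/1
(3,1)Q 2/2
(3,2)Q 3/3
(3,3)Q 2/2
(4,2)Q 3/3
The smallest same-type fraction is 1/1 at (1,2), which reduces to 1/1. Any threshold above that leaves this student unsatisfied.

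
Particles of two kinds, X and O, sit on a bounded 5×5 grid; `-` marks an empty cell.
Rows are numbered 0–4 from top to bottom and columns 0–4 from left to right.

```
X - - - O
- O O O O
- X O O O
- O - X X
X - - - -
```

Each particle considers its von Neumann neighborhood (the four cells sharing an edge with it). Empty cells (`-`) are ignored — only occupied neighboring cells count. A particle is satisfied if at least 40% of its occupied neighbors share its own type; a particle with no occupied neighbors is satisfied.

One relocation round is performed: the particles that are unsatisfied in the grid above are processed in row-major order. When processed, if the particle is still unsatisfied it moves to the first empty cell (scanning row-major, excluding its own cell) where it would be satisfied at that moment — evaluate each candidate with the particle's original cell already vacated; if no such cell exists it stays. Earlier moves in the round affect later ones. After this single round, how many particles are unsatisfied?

Initially unsatisfied (in order): (2,1), (3,1).
  (2,1) → (0,1).
  (3,1): now satisfied by earlier moves; stays.
Resulting grid:
X X - - O
- O O O O
- - O O O
- O - X X
X - - - -
All satisfied now.

0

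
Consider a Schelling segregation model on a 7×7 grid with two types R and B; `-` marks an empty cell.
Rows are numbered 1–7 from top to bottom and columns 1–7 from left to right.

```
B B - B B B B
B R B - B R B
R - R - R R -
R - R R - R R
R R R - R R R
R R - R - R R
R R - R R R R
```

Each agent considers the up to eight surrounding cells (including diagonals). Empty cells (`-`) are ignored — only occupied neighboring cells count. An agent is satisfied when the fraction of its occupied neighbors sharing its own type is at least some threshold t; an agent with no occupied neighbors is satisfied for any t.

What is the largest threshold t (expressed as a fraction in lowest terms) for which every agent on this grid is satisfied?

2/7

(1,1)B 2/3
(1,2)B 3/4
(1,4)B 3/3
(1,5)B 3/4
(1,6)B 4/5
(1,7)B 2/3
(2,1)B 2/4
(2,2)R 2/6
(2,3)B 2/4
(2,5)B 3/6
(2,6)R 2/7
(2,7)B 2/4
(3,1)R 2/3
(3,3)R 3/4
(3,5)R 4/5
(3,6)R 4/6
(4,1)R 3/3
(4,3)R 4/4
(4,4)R 5/5
(4,6)R 6/6
(4,7)R 4/4
(5,1)R 4/4
(5,2)R 6/6
(5,3)R 5/5
(5,5)R 5/5
(5,6)R 6/6
(5,7)R 5/5
(6,1)R 5/5
(6,2)R 6/6
(6,4)R 4/4
(6,6)R 7/7
(6,7)R 5/5
(7,1)R 3/3
(7,2)R 3/3
(7,4)R 2/2
(7,5)R 4/4
(7,6)R 4/4
(7,7)R 3/3
The smallest same-type fraction is 2/7 at (2,6), which reduces to 2/7. Any threshold above that leaves this agent unsatisfied.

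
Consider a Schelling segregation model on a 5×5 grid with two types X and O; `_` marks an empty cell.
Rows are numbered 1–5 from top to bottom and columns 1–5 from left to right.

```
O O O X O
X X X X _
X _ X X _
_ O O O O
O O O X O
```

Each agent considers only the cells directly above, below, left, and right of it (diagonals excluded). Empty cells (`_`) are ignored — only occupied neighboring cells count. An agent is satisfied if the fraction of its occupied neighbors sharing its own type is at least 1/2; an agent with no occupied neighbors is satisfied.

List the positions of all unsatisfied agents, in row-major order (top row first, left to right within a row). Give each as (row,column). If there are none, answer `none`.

(1,3), (1,4), (1,5), (5,4)

Row 1: (1,1)O 1/2 ok · (1,2)O 2/3 ok · (1,3)O 1/3 unhappy · (1,4)X 1/3 unhappy · (1,5)O 0/1 unhappy
Row 2: (2,1)X 2/3 ok · (2,2)X 2/3 ok · (2,3)X 3/4 ok · (2,4)X 3/3 ok
Row 3: (3,1)X 1/1 ok · (3,3)X 2/3 ok · (3,4)X 2/3 ok
Row 4: (4,2)O 2/2 ok · (4,3)O 3/4 ok · (4,4)O 2/4 ok · (4,5)O 2/2 ok
Row 5: (5,1)O 1/1 ok · (5,2)O 3/3 ok · (5,3)O 2/3 ok · (5,4)X 0/3 unhappy · (5,5)O 1/2 ok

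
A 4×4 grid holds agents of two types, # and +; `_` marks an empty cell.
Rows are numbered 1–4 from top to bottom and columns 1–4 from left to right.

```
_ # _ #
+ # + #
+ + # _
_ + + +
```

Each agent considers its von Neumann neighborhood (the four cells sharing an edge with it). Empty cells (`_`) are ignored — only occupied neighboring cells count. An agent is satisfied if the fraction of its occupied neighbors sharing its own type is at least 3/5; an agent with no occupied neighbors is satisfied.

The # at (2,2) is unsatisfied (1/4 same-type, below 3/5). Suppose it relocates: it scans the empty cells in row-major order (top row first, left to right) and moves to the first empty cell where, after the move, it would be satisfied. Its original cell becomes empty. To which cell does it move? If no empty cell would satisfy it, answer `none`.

Vacating (2,2). Empty cells in order:
  (1,1): 1/2 same-type → still unsatisfied.
  (1,3): 2/3 same-type → satisfied — stop here.

(1,3)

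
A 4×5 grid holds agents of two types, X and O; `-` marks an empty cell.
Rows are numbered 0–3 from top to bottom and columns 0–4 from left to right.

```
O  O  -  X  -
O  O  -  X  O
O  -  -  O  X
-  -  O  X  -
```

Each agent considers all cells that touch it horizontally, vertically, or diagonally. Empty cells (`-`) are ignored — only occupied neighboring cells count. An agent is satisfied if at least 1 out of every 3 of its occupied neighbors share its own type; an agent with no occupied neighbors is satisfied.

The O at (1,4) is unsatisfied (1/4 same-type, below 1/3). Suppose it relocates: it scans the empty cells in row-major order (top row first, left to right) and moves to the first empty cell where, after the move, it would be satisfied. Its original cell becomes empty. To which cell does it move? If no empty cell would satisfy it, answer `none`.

(0,2)

Vacating (1,4). Empty cells in order:
  (0,2): 2/4 same-type → satisfied — stop here.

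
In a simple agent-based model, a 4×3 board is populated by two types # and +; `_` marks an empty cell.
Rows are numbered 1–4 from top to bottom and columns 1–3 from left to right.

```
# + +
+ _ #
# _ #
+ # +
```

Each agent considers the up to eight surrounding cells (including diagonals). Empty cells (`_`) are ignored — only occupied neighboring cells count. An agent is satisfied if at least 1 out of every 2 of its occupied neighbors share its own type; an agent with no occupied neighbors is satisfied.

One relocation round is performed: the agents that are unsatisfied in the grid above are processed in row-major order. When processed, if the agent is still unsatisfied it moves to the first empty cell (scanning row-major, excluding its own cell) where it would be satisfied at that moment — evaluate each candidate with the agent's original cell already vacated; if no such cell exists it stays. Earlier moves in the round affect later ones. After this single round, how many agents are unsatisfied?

3

Initially unsatisfied (in order): (1,1), (2,1), (2,3), (3,1), (4,1), (4,3).
  (1,1) → (2,2).
  (2,1) → (1,1).
  (2,3): now satisfied by earlier moves; stays.
  (3,1): now satisfied by earlier moves; stays.
  (4,1) → (2,1).
  (4,3): no empty cell satisfies it; stays.
Resulting grid:
+ + +
+ # #
# _ #
_ # +
Unsatisfied now: (1,3), (2,2), (4,3).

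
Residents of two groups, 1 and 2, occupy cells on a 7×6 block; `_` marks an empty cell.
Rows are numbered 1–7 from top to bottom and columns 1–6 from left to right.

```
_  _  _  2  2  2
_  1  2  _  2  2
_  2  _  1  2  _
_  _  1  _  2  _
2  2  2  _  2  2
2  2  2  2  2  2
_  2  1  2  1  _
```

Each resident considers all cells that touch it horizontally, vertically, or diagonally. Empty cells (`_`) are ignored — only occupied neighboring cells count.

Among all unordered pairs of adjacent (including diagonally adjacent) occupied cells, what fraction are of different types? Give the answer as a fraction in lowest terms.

Scan each occupied cell's neighbors to the right and below (and the two forward diagonals) so each pair is counted once.
From row 1: 0 unlike of 8 pairs (running 0/8).
From row 2: 4 unlike of 8 pairs (running 4/16).
From row 3: 3 unlike of 5 pairs (running 7/21).
From row 4: 2 unlike of 4 pairs (running 9/25).
From row 5: 0 unlike of 16 pairs (running 9/41).
From row 6: 6 unlike of 17 pairs (running 15/58).
From row 7: 3 unlike of 3 pairs (running 18/61).
Total adjacent occupied pairs: 61; unlike-type pairs: 18.
18/61 is already in lowest terms.

18/61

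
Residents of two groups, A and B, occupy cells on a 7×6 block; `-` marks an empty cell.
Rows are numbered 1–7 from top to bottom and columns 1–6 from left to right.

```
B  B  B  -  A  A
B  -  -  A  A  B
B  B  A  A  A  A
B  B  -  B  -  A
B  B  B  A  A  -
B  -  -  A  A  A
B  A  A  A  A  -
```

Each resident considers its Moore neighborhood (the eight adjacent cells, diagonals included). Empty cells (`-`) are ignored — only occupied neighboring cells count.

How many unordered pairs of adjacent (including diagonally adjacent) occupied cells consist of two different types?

17

Scan each occupied cell's neighbors to the right and below (and the two forward diagonals) so each pair is counted once.
From row 1: 3 unlike of 11 pairs (running 3/11).
From row 2: 3 unlike of 12 pairs (running 6/23).
From row 3: 5 unlike of 15 pairs (running 11/38).
From row 4: 2 unlike of 10 pairs (running 13/48).
From row 5: 2 unlike of 12 pairs (running 15/60).
From row 6: 1 unlike of 10 pairs (running 16/70).
From row 7: 1 unlike of 4 pairs (running 17/74).
Total adjacent occupied pairs: 74; unlike-type pairs: 17.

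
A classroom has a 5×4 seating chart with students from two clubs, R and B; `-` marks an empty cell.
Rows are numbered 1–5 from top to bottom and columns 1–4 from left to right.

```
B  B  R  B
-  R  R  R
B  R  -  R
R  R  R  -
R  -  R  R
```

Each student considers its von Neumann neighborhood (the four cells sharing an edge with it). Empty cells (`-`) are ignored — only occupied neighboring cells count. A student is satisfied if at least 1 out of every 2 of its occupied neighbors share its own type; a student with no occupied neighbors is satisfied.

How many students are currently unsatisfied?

4

(1,1)B 1/1 satisfied
(1,2)B 1/3 not
(1,3)R 1/3 not
(1,4)B 0/2 not
(2,2)R 2/3 satisfied
(2,3)R 3/3 satisfied
(2,4)R 2/3 satisfied
(3,1)B 0/2 not
(3,2)R 2/3 satisfied
(3,4)R 1/1 satisfied
(4,1)R 2/3 satisfied
(4,2)R 3/3 satisfied
(4,3)R 2/2 satisfied
(5,1)R 1/1 satisfied
(5,3)R 2/2 satisfied
(5,4)R 1/1 satisfied
Unsatisfied: (1,2), (1,3), (1,4), (3,1) — 4 in total.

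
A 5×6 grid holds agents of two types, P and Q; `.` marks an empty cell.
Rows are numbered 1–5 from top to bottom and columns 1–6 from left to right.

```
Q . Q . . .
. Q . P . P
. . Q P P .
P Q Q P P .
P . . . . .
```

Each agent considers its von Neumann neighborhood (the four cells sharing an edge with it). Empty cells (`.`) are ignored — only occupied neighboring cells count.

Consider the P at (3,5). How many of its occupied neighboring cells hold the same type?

2

Occupied neighbors of (3,5): (4,5)=P, (3,4)=P.
Same type (P): 2 of 2.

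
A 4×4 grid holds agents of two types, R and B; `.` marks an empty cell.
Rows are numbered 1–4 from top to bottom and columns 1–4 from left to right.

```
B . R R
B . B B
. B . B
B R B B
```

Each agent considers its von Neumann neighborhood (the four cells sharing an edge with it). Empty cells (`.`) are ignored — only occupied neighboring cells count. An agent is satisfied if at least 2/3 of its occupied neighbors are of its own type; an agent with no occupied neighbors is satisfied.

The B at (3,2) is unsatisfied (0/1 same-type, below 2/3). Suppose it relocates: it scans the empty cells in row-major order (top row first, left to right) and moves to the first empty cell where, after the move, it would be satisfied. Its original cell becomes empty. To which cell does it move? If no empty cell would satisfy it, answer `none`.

Vacating (3,2). Empty cells in order:
  (1,2): 1/2 same-type → still unsatisfied.
  (2,2): 2/2 same-type → satisfied — stop here.

(2,2)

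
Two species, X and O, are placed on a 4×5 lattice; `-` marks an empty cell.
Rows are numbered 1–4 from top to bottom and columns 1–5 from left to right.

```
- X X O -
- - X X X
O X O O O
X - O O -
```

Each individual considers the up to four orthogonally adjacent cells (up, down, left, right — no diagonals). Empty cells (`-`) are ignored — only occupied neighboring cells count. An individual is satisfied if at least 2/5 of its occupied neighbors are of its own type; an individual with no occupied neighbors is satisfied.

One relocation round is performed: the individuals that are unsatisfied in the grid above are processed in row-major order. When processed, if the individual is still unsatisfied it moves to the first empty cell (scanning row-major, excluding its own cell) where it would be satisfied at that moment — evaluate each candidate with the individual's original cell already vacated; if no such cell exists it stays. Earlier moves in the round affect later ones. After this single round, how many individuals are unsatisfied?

0

Initially unsatisfied (in order): (1,4), (3,1), (3,2), (4,1).
  (1,4) → (2,1).
  (3,1) → (1,1).
  (3,2) → (1,4).
  (4,1): now satisfied by earlier moves; stays.
Resulting grid:
O X X X -
O - X X X
- - O O O
X - O O -
All satisfied now.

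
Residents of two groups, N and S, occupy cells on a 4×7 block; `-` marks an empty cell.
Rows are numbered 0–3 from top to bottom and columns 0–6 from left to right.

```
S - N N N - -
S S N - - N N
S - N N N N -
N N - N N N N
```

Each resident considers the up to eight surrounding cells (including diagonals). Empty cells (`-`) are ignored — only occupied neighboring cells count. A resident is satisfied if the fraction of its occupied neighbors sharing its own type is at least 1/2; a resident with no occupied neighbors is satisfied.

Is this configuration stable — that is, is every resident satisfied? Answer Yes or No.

Yes

Row 0: (0,0)S 2/2 satisfied · (0,2)N 2/3 satisfied · (0,3)N 3/3 satisfied · (0,4)N 2/2 satisfied
Row 1: (1,0)S 3/3 satisfied · (1,1)S 3/6 satisfied · (1,2)N 4/5 satisfied · (1,5)N 4/4 satisfied · (1,6)N 2/2 satisfied
Row 2: (2,0)S 2/4 satisfied · (2,2)N 4/5 satisfied · (2,3)N 5/5 satisfied · (2,4)N 6/6 satisfied · (2,5)N 6/6 satisfied
Row 3: (3,0)N 1/2 satisfied · (3,1)N 2/3 satisfied · (3,3)N 4/4 satisfied · (3,4)N 5/5 satisfied · (3,5)N 4/4 satisfied · (3,6)N 2/2 satisfied
All meet the threshold, so the configuration is stable.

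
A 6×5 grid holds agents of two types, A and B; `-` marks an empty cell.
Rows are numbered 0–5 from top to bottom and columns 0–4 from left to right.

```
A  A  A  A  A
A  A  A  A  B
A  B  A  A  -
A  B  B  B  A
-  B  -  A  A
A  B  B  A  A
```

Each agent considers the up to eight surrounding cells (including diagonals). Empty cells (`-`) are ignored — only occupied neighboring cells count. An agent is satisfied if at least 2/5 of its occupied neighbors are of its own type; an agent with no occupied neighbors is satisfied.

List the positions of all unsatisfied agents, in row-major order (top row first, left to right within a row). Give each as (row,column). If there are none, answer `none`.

(1,4), (2,1), (3,0), (3,3), (5,0)

Row 0: (0,0)A 3/3 satisfied · (0,1)A 5/5 satisfied · (0,2)A 5/5 satisfied · (0,3)A 4/5 satisfied · (0,4)A 2/3 satisfied
Row 1: (1,0)A 4/5 satisfied · (1,1)A 7/8 satisfied · (1,2)A 7/8 satisfied · (1,3)A 6/7 satisfied · (1,4)B 0/4 not
Row 2: (2,0)A 3/5 satisfied · (2,1)B 2/8 not · (2,2)A 4/8 satisfied · (2,3)A 4/7 satisfied
Row 3: (3,0)A 1/4 not · (3,1)B 3/6 satisfied · (3,2)B 4/7 satisfied · (3,3)B 1/6 not · (3,4)A 3/4 satisfied
Row 4: (4,1)B 4/6 satisfied · (4,3)A 4/7 satisfied · (4,4)A 4/5 satisfied
Row 5: (5,0)A 0/2 not · (5,1)B 2/3 satisfied · (5,2)B 2/4 satisfied · (5,3)A 3/4 satisfied · (5,4)A 3/3 satisfied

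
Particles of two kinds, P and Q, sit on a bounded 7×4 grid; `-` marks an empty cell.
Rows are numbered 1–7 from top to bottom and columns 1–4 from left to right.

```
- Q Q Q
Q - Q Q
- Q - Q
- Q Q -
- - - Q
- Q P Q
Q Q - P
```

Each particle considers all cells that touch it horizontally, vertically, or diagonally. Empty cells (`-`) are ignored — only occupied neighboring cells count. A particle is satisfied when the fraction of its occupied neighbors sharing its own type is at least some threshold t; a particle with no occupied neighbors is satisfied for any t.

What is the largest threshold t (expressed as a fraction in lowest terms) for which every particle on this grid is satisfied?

Row 1: (1,2)Q 3/3 · (1,3)Q 4/4 · (1,4)Q 3/3
Row 2: (2,1)Q 2/2 · (2,3)Q 6/6 · (2,4)Q 4/4
Row 3: (3,2)Q 4/4 · (3,4)Q 3/3
Row 4: (4,2)Q 2/2 · (4,3)Q 4/4
Row 5: (5,4)Q 2/3
Row 6: (6,2)Q 2/3 · (6,3)P 1/5 · (6,4)Q 1/3
Row 7: (7,1)Q 2/2 · (7,2)Q 2/3 · (7,4)P 1/2
The smallest same-type fraction is 1/5 at (6,3), which reduces to 1/5. Any threshold above that leaves this particle unsatisfied.

1/5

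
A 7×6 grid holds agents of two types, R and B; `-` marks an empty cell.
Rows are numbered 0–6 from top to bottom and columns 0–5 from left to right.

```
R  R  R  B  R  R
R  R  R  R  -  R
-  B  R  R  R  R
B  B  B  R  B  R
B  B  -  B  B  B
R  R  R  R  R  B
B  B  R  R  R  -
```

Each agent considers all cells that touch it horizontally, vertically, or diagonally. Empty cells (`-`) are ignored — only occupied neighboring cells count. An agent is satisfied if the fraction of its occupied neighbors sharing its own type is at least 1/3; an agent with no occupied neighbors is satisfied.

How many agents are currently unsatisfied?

3

(0,0)R 3/3 ok
(0,1)R 5/5 ok
(0,2)R 4/5 ok
(0,3)B 0/4 unhappy
(0,4)R 3/4 ok
(0,5)R 2/2 ok
(1,0)R 3/4 ok
(1,1)R 6/7 ok
(1,2)R 6/8 ok
(1,3)R 6/7 ok
(1,5)R 4/4 ok
(2,1)B 3/7 ok
(2,2)R 5/8 ok
(2,3)R 5/7 ok
(2,4)R 6/7 ok
(2,5)R 3/4 ok
(3,0)B 4/4 ok
(3,1)B 5/6 ok
(3,2)B 4/7 ok
(3,3)R 3/7 ok
(3,4)B 3/8 ok
(3,5)R 2/5 ok
(4,0)B 3/5 ok
(4,1)B 4/7 ok
(4,3)B 3/7 ok
(4,4)B 4/8 ok
(4,5)B 3/5 ok
(5,0)R 1/5 unhappy
(5,1)R 3/7 ok
(5,2)R 4/7 ok
(5,3)R 5/7 ok
(5,4)R 3/7 ok
(5,5)B 2/4 ok
(6,0)B 1/3 ok
(6,1)B 1/5 unhappy
(6,2)R 4/5 ok
(6,3)R 5/5 ok
(6,4)R 3/4 ok
Unsatisfied: (0,3), (5,0), (6,1) — 3 in total.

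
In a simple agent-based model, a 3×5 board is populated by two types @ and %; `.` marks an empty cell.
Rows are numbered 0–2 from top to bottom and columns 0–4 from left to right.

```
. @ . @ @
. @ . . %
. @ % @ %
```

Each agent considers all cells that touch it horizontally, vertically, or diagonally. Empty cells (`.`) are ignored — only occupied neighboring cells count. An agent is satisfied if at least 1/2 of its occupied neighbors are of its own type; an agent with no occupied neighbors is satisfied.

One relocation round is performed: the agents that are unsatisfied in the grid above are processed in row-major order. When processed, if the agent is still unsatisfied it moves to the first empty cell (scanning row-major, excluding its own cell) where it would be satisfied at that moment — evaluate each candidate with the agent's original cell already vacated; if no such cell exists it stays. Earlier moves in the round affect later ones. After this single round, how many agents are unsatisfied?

Initially unsatisfied (in order): (1,4), (2,2), (2,3).
  (1,4): no empty cell satisfies it; stays.
  (2,2): no empty cell satisfies it; stays.
  (2,3) → (0,0).
Resulting grid:
@ @ . @ @
. @ . . %
. @ % . %
Unsatisfied now: (1,4), (2,2).

2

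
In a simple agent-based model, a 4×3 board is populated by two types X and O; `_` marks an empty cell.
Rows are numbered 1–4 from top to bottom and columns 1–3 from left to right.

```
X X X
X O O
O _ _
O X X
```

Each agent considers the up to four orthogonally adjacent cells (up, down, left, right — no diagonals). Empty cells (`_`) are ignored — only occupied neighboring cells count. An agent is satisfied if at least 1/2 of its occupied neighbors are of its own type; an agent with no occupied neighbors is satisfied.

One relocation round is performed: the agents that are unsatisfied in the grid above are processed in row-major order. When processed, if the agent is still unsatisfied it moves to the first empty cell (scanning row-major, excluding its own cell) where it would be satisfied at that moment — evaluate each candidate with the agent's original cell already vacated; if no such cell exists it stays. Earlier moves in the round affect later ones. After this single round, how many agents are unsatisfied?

1

Initially unsatisfied (in order): (2,1), (2,2).
  (2,1) → (3,3).
  (2,2): now satisfied by earlier moves; stays.
Resulting grid:
X X X
_ O O
O _ X
O X X
Unsatisfied now: (2,3).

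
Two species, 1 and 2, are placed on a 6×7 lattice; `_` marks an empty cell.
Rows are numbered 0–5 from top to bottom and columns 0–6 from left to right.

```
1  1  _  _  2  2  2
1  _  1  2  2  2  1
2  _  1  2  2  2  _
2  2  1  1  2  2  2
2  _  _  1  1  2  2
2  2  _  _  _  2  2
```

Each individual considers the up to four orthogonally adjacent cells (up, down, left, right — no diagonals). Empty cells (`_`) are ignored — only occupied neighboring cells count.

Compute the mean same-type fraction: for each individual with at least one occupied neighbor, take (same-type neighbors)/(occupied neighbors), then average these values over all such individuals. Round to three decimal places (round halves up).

0.776

Row 0: (0,0)1 2/2 · (0,1)1 1/1 · (0,4)2 2/2 · (0,5)2 3/3 · (0,6)2 1/2
Row 1: (1,0)1 1/2 · (1,2)1 1/2 · (1,3)2 2/3 · (1,4)2 4/4 · (1,5)2 3/4 · (1,6)1 0/2
Row 2: (2,0)2 1/2 · (2,2)1 2/3 · (2,3)2 2/4 · (2,4)2 4/4 · (2,5)2 3/3
Row 3: (3,0)2 3/3 · (3,1)2 1/2 · (3,2)1 2/3 · (3,3)1 2/4 · (3,4)2 2/4 · (3,5)2 4/4 · (3,6)2 2/2
Row 4: (4,0)2 2/2 · (4,3)1 2/2 · (4,4)1 1/3 · (4,5)2 3/4 · (4,6)2 3/3
Row 5: (5,0)2 2/2 · (5,1)2 1/1 · (5,5)2 2/2 · (5,6)2 2/2
Sum over 32 individuals: 2/2 + 1/1 + 2/2 + 3/3 + 1/2 + 1/2 + 1/2 + 2/3 + 4/4 + 3/4 + 0/2 + 1/2 + 2/3 + 2/4 + 4/4 + 3/3 + 3/3 + 1/2 + 2/3 + 2/4 + 2/4 + 4/4 + 2/2 + 2/2 + 2/2 + 1/3 + 3/4 + 3/3 + 2/2 + 1/1 + 2/2 + 2/2 = 149/6; mean = 149/6 ÷ 32 = 149/192 = 0.776041… → 0.776.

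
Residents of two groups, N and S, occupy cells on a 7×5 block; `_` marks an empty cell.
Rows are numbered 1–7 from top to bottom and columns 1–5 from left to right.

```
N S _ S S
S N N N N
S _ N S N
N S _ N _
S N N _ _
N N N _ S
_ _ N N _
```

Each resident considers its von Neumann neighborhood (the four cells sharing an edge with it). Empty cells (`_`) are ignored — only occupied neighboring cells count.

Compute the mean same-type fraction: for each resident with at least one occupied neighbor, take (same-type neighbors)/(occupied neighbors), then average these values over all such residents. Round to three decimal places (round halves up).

0.472

Row 1: (1,1)N 0/2 · (1,2)S 0/2 · (1,4)S 1/2 · (1,5)S 1/2
Row 2: (2,1)S 1/3 · (2,2)N 1/3 · (2,3)N 3/3 · (2,4)N 2/4 · (2,5)N 2/3
Row 3: (3,1)S 1/2 · (3,3)N 1/2 · (3,4)S 0/4 · (3,5)N 1/2
Row 4: (4,1)N 0/3 · (4,2)S 0/2 · (4,4)N 0/1
Row 5: (5,1)S 0/3 · (5,2)N 2/4 · (5,3)N 2/2
Row 6: (6,1)N 1/2 · (6,2)N 3/3 · (6,3)N 3/3 · (6,5)S — no occupied neighbors
Row 7: (7,3)N 2/2 · (7,4)N 1/1
Sum over 24 residents: 0/2 + 0/2 + 1/2 + 1/2 + 1/3 + 1/3 + 3/3 + 2/4 + 2/3 + 1/2 + 1/2 + 0/4 + 1/2 + 0/3 + 0/2 + 0/1 + 0/3 + 2/4 + 2/2 + 1/2 + 3/3 + 3/3 + 2/2 + 1/1 = 34/3; mean = 34/3 ÷ 24 = 17/36 = 0.472222… → 0.472.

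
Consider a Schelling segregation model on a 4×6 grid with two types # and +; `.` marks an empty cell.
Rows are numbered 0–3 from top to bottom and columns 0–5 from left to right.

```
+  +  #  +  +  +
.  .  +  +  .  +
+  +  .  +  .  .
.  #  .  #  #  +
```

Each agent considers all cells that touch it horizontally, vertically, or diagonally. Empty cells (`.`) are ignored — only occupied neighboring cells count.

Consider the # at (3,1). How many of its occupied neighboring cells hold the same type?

0

Occupied neighbors of (3,1): (2,0)=+, (2,1)=+.
Same type (#): 0 of 2.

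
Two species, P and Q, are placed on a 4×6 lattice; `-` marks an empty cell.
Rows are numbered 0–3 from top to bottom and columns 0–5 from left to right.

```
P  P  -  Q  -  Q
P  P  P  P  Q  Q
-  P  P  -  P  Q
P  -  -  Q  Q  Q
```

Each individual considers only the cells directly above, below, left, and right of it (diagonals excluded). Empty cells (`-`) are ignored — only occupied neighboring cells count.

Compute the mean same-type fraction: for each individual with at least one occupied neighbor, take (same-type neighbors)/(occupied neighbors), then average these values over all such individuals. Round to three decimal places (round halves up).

Row 0: (0,0)P 2/2 · (0,1)P 2/2 · (0,3)Q 0/1 · (0,5)Q 1/1
Row 1: (1,0)P 2/2 · (1,1)P 4/4 · (1,2)P 3/3 · (1,3)P 1/3 · (1,4)Q 1/3 · (1,5)Q 3/3
Row 2: (2,1)P 2/2 · (2,2)P 2/2 · (2,4)P 0/3 · (2,5)Q 2/3
Row 3: (3,0)P — no occupied neighbors · (3,3)Q 1/1 · (3,4)Q 2/3 · (3,5)Q 2/2
Sum over 17 individuals: 2/2 + 2/2 + 0/1 + 1/1 + 2/2 + 4/4 + 3/3 + 1/3 + 1/3 + 3/3 + 2/2 + 2/2 + 0/3 + 2/3 + 1/1 + 2/3 + 2/2 = 13; mean = 13 ÷ 17 = 13/17 = 0.764705… → 0.765.

0.765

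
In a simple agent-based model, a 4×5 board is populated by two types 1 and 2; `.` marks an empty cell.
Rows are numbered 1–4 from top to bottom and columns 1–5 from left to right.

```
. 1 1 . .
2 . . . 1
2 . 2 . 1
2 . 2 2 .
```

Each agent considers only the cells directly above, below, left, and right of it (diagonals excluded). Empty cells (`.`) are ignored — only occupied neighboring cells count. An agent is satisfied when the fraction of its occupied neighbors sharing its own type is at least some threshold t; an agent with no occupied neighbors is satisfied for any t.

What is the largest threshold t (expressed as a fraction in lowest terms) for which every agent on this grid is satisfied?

1/1

(1,2)1 1/1
(1,3)1 1/1
(2,1)2 1/1
(2,5)1 1/1
(3,1)2 2/2
(3,3)2 1/1
(3,5)1 1/1
(4,1)2 1/1
(4,3)2 2/2
(4,4)2 1/1
The smallest same-type fraction is 1/1 at (1,2), which reduces to 1/1. Any threshold above that leaves this agent unsatisfied.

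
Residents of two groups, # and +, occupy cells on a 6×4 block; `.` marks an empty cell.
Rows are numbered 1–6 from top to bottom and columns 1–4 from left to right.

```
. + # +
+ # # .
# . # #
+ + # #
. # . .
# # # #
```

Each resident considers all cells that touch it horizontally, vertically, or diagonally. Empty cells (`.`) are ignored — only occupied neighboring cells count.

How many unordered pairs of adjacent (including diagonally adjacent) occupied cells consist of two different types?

13

Scan each occupied cell's neighbors to the right and below (and the two forward diagonals) so each pair is counted once.
From row 1: 5 unlike of 8 pairs (running 5/8).
From row 2: 2 unlike of 7 pairs (running 7/15).
From row 3: 3 unlike of 8 pairs (running 10/23).
From row 4: 3 unlike of 6 pairs (running 13/29).
From row 5: 0 unlike of 3 pairs (running 13/32).
From row 6: 0 unlike of 3 pairs (running 13/35).
Total adjacent occupied pairs: 35; unlike-type pairs: 13.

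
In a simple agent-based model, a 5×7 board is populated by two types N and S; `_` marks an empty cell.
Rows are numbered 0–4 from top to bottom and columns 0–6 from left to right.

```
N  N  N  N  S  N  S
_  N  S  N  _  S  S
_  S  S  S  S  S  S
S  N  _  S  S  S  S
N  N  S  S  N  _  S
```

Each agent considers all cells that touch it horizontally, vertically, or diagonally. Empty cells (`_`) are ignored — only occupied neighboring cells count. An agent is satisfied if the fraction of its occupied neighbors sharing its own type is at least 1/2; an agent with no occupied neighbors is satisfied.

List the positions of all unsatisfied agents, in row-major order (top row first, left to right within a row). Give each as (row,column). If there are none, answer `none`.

(0,4), (0,5), (1,2), (1,3), (3,0), (3,1), (4,4)

Row 0: (0,0)N 2/2 ✓ · (0,1)N 3/4 ✓ · (0,2)N 4/5 ✓ · (0,3)N 2/4 ✓ · (0,4)S 1/4 ✗ · (0,5)N 0/4 ✗ · (0,6)S 2/3 ✓
Row 1: (1,1)N 3/6 ✓ · (1,2)S 3/8 ✗ · (1,3)N 2/7 ✗ · (1,5)S 6/7 ✓ · (1,6)S 4/5 ✓
Row 2: (2,1)S 3/5 ✓ · (2,2)S 4/7 ✓ · (2,3)S 5/6 ✓ · (2,4)S 6/7 ✓ · (2,5)S 7/7 ✓ · (2,6)S 5/5 ✓
Row 3: (3,0)S 1/4 ✗ · (3,1)N 2/6 ✗ · (3,3)S 6/7 ✓ · (3,4)S 6/7 ✓ · (3,5)S 6/7 ✓ · (3,6)S 4/4 ✓
Row 4: (4,0)N 2/3 ✓ · (4,1)N 2/4 ✓ · (4,2)S 2/4 ✓ · (4,3)S 3/4 ✓ · (4,4)N 0/4 ✗ · (4,6)S 2/2 ✓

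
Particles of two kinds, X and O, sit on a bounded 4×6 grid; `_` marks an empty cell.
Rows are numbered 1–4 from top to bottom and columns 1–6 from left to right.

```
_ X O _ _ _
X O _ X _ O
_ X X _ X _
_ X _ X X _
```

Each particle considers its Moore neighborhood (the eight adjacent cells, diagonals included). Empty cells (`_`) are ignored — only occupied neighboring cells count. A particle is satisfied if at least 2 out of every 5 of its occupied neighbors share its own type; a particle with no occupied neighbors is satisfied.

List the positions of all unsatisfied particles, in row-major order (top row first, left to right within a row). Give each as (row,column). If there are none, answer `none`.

(1,2), (1,3), (2,2), (2,6)

(1,2)X 1/3 ✗
(1,3)O 1/3 ✗
(2,1)X 2/3 ✓
(2,2)O 1/5 ✗
(2,4)X 2/3 ✓
(2,6)O 0/1 ✗
(3,2)X 3/4 ✓
(3,3)X 4/5 ✓
(3,5)X 3/4 ✓
(4,2)X 2/2 ✓
(4,4)X 3/3 ✓
(4,5)X 2/2 ✓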